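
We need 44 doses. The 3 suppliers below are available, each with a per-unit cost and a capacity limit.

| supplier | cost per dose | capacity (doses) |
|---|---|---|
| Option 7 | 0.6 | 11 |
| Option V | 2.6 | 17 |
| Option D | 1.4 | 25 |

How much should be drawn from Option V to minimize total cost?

8

Use suppliers in increasing cost order.
Option 7 (0.6): use full 11 ; 33 doses to go.
Take 25 from Option D at 1.4 ; need 8 more.
Option V at 2.6: take 8 of its 17 ; requirement met.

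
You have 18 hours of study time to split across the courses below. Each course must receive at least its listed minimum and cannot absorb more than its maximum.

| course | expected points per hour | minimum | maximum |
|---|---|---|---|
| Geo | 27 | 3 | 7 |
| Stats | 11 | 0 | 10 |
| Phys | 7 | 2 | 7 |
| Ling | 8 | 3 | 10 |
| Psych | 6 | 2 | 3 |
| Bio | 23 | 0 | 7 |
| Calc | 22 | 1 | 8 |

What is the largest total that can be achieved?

Meeting every minimum uses 3+0+2+3+2+0+1 = 11 hours, leaving 7.
Rank by expected points per hour: Geo 27 > Bio 23 > Calc 22 > Stats 11 > Ling 8 > Phys 7 > Psych 6.
Give Geo 4 more to hit its cap of 7 — 3 left.
Only 3 left; Bio takes them to reach 3.
Total = 27×7 + 7×2 + 8×3 + 6×2 + 23×3 + 22×1 = 330.

330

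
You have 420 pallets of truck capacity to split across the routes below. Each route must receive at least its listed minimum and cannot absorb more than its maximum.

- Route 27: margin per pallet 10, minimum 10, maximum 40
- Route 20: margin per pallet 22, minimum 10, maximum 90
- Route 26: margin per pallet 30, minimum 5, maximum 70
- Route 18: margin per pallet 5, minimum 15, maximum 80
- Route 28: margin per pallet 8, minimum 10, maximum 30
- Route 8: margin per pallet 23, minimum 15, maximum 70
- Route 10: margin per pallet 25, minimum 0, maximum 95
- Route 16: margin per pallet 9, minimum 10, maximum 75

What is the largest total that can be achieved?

8890

Meeting every minimum uses 10+10+5+15+10+15+0+10 = 75 pallets, leaving 345.
Order the routes by margin per pallet: Route 26 30 > Route 10 25 > Route 8 23 > Route 20 22 > Route 27 10 > Route 16 9 > Route 28 8 > Route 18 5.
Route 26: +65 to 70 (cap) ; 280 left.
Route 10: +95 to 95 (cap) ; 185 left.
Give Route 8 55 more to hit its cap of 70 ; 130 left.
Route 20 takes 80 more to reach its cap of 90 ; 50 left.
Route 27: +30 to 40 (cap) ; 20 left.
Route 16 has room for 65 more but only 20 remain, so it gets 30.
Total = 10×40 + 22×90 + 30×70 + 5×15 + 8×10 + 23×70 + 25×95 + 9×30 = 8890.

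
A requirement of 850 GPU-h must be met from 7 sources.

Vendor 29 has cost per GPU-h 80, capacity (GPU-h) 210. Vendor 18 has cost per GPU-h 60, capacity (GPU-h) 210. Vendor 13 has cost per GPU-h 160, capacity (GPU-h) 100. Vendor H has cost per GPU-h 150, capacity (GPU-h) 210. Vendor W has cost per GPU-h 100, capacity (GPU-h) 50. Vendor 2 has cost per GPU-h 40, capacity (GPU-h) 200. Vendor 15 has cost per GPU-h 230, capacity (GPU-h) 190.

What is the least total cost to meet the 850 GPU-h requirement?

69400

Cheapest first:
Vendor 2 (40): use full 200 — 650 GPU-h to go.
Vendor 18 (60): use full 210 — 440 GPU-h to go.
Vendor 29 at 80: take all 210 GPU-h — 230 still needed.
Take 50 from Vendor W at 100 — need 180 more.
Vendor H at 150: take 180 of its 210 — requirement met.
Vendor 13, Vendor 15: unused.
Cost = 200×40 + 210×60 + 210×80 + 50×100 + 180×150 = 69400.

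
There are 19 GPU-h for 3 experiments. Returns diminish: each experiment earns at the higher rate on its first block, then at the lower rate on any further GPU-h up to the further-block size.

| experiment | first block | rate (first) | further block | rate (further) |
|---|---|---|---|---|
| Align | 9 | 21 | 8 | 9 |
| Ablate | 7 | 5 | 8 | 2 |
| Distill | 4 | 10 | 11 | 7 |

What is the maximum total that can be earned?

283

Rank every tier by rate: Align/T1 21 > Distill/T1 10 > Align/T2 9 > Distill/T2 7 > Ablate/T1 5 > Ablate/T2 2.
Fill Align T1 block (9 at 21) — 10 left.
Fill Distill T1 block (4 at 10) — 6 left.
6 remain; put them into Align T2 at 9.
Total = 21×9 + 10×4 + 9×6 = 283.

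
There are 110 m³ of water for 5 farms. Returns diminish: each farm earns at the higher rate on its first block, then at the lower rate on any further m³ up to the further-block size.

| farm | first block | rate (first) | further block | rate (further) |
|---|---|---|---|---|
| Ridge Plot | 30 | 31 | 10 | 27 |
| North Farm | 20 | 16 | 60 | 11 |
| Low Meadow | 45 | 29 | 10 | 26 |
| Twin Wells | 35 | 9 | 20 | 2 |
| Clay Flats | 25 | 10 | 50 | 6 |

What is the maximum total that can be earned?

3005

Rank every tier by rate: Ridge Plot/tier1 31 > Low Meadow/tier1 29 > Ridge Plot/tier2 27 > Low Meadow/tier2 26 > North Farm/tier1 16 > North Farm/tier2 11 > Clay Flats/tier1 10 > Twin Wells/tier1 9 > Clay Flats/tier2 6 > Twin Wells/tier2 2.
Ridge Plot tier1 at 31: fill all 30 → 80 left.
Low Meadow tier1 at 29: fill all 45 → 35 left.
Ridge Plot tier2 at 27: fill all 10 → 25 left.
Low Meadow tier2 at 26: fill all 10 → 15 left.
North Farm/tier1: +15 of 20 at 16; pool empty.
Total = 31×30 + 29×45 + 27×10 + 26×10 + 16×15 = 3005.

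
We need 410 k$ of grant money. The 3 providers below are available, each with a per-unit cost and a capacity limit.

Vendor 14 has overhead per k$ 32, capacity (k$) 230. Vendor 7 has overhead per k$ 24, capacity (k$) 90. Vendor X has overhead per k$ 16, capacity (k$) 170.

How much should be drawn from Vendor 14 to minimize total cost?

150

Use providers in increasing cost order.
Vendor X (16): use full 170 → 240 k$ to go.
Vendor 7 at 24: take all 90 k$ → 150 still needed.
Take 150 from Vendor 14 at 32 to finish.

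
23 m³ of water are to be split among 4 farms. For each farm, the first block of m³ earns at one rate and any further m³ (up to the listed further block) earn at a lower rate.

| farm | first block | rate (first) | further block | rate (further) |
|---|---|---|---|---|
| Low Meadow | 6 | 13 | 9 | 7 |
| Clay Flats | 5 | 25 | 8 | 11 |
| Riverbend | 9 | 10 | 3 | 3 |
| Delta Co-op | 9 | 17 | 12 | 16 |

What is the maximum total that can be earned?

422

Treat each block as its own option and order by rate: Clay Flats/T1 25 > Delta Co-op/T1 17 > Delta Co-op/T2 16 > Low Meadow/T1 13 > Clay Flats/T2 11 > Riverbend/T1 10 > Low Meadow/T2 7 > Riverbend/T2 3.
Fill Clay Flats T1 block (5 at 25) → 18 left.
Fill Delta Co-op T1 block (9 at 17) → 9 left.
Delta Co-op/T2: +9 of 12 at 16; pool empty.
Total = 25×5 + 17×9 + 16×9 = 422.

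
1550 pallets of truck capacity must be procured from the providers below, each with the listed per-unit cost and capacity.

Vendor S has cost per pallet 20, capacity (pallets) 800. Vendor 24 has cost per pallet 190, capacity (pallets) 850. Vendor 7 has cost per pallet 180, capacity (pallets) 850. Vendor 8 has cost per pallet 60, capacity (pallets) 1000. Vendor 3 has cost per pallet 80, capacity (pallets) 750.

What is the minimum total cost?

61000

Cheapest first:
Vendor S (20): use full 800 — 750 pallets to go.
Take 750 from Vendor 8 at 60 to finish.
Vendor 3, Vendor 7, Vendor 24: unused.
Cost = 800×20 + 750×60 = 61000.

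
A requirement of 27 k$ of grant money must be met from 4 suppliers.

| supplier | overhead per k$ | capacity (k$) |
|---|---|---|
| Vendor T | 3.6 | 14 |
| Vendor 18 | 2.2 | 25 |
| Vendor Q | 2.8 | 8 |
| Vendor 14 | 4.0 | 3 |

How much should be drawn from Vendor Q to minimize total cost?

Fill from the cheapest supplier first.
Vendor 18 at 2.2: take all 25 k$ ; 2 still needed.
Vendor Q at 2.8: take 2 of its 8 ; requirement met.
Vendor T, Vendor 14: unused.

2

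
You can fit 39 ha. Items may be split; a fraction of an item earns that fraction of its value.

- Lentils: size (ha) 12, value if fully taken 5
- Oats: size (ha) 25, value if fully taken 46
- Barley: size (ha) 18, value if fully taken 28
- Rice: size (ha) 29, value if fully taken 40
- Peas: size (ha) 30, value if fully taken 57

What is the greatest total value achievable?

73.56

Sort by value density: Peas 57/30≈1.9, Oats 46/25≈1.84, Barley 28/18≈1.56, Rice 40/29≈1.38, Lentils 5/12≈0.417.
Take all of Peas (30 ha, value 57) ; 9 ha left.
9 ha left: a 9/25 share of Oats gives 46×9/25 = 16.56.
Total value = 73.56.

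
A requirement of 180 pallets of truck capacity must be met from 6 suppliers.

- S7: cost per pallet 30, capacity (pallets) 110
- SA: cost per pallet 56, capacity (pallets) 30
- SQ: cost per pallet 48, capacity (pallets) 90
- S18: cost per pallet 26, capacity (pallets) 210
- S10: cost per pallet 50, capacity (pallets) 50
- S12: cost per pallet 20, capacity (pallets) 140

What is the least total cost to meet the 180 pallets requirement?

3840

Use suppliers in increasing cost order.
S12 at 20: take all 140 pallets → 40 still needed.
Take 40 from S18 at 26 to finish.
S7, SQ, S10, SA: unused.
Cost = 140×20 + 40×26 = 3840.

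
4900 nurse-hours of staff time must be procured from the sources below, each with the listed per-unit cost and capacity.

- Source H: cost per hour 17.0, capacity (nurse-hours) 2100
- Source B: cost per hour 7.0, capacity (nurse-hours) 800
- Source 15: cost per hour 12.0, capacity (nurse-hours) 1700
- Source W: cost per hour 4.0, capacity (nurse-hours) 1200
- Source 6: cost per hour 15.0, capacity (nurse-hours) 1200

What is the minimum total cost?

48800

Fill from the cheapest source first.
Take 1200 from Source W at 4.0 → need 3700 more.
Source B at 7.0: take all 800 nurse-hours → 2900 still needed.
Take 1700 from Source 15 at 12.0 → need 1200 more.
Source 6 at 15.0: take all 1200 nurse-hours → 0 still needed.
Source H: unused.
Cost = 1200×4.0 + 800×7.0 + 1700×12.0 + 1200×15.0 = 48800.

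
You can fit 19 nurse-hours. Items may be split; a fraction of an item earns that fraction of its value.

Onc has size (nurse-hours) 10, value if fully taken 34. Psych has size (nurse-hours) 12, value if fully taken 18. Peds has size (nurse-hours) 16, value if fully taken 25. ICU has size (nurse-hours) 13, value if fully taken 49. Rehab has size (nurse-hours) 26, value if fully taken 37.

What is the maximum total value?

69.4

Sort by value density: ICU 49/13≈3.77, Onc 34/10≈3.4, Peds 25/16≈1.56, Psych 18/12≈1.5, Rehab 37/26≈1.42.
ICU: take in full, 13 nurse-hours for value 49 — 6 left.
6 nurse-hours left: a 6/10 share of Onc gives 34×6/10 = 20.4.
Total value = 69.4.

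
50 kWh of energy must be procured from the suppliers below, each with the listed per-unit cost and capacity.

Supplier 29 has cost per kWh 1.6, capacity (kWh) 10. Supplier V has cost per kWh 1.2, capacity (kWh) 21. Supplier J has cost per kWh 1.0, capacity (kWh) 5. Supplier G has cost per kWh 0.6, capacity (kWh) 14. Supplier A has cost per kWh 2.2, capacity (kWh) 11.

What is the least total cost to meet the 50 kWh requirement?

Fill from the cheapest supplier first.
Supplier G at 0.6: take all 14 kWh ; 36 still needed.
Take 5 from Supplier J at 1.0 ; need 31 more.
Supplier V at 1.2: take all 21 kWh ; 10 still needed.
Supplier 29 at 1.6: take all 10 kWh ; 0 still needed.
Supplier A: unused.
Cost = 14×0.6 + 5×1.0 + 21×1.2 + 10×1.6 = 54.6.

54.6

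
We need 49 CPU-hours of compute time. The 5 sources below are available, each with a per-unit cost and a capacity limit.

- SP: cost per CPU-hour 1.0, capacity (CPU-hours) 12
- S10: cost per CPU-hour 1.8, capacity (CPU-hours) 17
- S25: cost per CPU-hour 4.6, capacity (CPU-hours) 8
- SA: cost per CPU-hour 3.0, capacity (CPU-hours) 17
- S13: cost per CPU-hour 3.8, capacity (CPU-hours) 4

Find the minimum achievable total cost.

105

Fill from the cheapest source first.
SP (1.0): use full 12 ; 37 CPU-hours to go.
S10 (1.8): use full 17 ; 20 CPU-hours to go.
Take 17 from SA at 3.0 ; need 3 more.
S13 at 3.8: take 3 of its 4 ; requirement met.
S25: unused.
Cost = 12×1.0 + 17×1.8 + 17×3.0 + 3×3.8 = 105.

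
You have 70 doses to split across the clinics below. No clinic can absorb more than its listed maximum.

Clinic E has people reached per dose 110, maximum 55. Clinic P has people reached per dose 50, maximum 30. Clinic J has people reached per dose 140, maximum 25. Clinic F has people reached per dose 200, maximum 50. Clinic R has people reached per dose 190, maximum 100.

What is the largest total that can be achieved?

Highest people reached per dose first: Clinic F 200 > Clinic R 190 > Clinic J 140 > Clinic E 110 > Clinic P 50.
Clinic F: +50 to 50 (cap) → 20 left.
Only 20 left; Clinic R takes them to reach 20.
Total = 200×50 + 190×20 = 13800.

13800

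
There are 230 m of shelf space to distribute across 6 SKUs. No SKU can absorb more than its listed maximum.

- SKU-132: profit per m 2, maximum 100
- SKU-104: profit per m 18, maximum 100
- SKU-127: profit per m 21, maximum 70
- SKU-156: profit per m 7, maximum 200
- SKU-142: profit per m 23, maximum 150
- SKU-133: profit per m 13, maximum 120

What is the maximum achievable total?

Rank by profit per m: SKU-142 23 > SKU-127 21 > SKU-104 18 > SKU-133 13 > SKU-156 7 > SKU-132 2.
SKU-142: +150 to 150 (cap) → 80 left.
Give SKU-127 70 to hit its cap of 70 → 10 left.
SKU-104 has room for 100 but only 10 remain, so it gets 10.
Total = 18×10 + 21×70 + 23×150 = 5100.

5100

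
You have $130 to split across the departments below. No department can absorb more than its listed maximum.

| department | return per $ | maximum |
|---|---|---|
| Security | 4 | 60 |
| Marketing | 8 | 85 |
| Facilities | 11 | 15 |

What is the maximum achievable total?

965

Highest return per $ first: Facilities 11 > Marketing 8 > Security 4.
Facilities: +15 to 15 (cap) — 115 left.
Marketing takes 85 to reach its cap of 85 — 30 left.
Only 30 left; Security takes them to reach 30.
Total = 4×30 + 8×85 + 11×15 = 965.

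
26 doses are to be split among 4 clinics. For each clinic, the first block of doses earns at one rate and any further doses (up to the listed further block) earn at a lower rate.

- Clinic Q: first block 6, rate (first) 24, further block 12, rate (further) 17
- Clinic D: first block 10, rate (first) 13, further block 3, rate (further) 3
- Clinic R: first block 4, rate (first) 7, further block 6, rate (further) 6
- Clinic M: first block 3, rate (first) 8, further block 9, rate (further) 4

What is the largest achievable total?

452

Treat each block as its own option and order by rate: Clinic Q/tier1 24 > Clinic Q/tier2 17 > Clinic D/tier1 13 > Clinic M/tier1 8 > Clinic R/tier1 7 > Clinic R/tier2 6 > Clinic M/tier2 4 > Clinic D/tier2 3.
Clinic Q/tier1 (24): +6 → 20 left.
Fill Clinic Q tier2 block (12 at 17) → 8 left.
Clinic D/tier1: +8 of 10 at 13; pool empty.
Total = 24×6 + 17×12 + 13×8 = 452.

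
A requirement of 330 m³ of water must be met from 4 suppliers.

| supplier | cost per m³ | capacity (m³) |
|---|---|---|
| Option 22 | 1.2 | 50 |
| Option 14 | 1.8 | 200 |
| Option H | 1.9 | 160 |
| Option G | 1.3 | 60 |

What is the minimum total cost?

Cheapest first:
Take 50 from Option 22 at 1.2 — need 280 more.
Take 60 from Option G at 1.3 — need 220 more.
Take 200 from Option 14 at 1.8 — need 20 more.
Option H at 1.9: take 20 of its 160 — requirement met.
Cost = 50×1.2 + 60×1.3 + 200×1.8 + 20×1.9 = 536.

536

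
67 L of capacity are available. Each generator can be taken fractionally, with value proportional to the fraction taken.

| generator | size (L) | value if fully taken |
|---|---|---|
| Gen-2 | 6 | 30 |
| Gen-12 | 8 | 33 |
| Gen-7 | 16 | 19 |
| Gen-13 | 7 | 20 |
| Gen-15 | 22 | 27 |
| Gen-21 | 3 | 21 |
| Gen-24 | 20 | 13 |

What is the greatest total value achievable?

153.25

Best value per unit of size first: Gen-21 21/3≈7, Gen-2 30/6≈5, Gen-12 33/8≈4.12, Gen-13 20/7≈2.86, Gen-15 27/22≈1.23, Gen-7 19/16≈1.19, Gen-24 13/20≈0.65.
Gen-21: take in full, 3 L for value 21 ; 64 left.
All 6 L of Gen-2 fit (value 30) ; 58 remain.
Take all of Gen-12 (8 L, value 33) ; 50 L left.
All 7 L of Gen-13 fit (value 20) ; 43 remain.
Gen-15: take in full, 22 L for value 27 ; 21 left.
Gen-7: take in full, 16 L for value 19 ; 5 left.
Only 5 L remain; take 5/20 of Gen-24 for value 13×5/20 = 3.25.
Total value = 153.25.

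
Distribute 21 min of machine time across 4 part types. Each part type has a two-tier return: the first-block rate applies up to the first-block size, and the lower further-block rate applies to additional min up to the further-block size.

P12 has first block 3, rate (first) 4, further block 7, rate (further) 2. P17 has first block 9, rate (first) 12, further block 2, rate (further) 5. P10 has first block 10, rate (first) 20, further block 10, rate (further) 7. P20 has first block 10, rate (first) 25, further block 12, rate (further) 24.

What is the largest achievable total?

514

Rank every tier by rate: P20/first 25 > P20/second 24 > P10/first 20 > P17/first 12 > P10/second 7 > P17/second 5 > P12/first 4 > P12/second 2.
P20/first (25): +10 → 11 left.
P20 second at 24: only 11 left, fill 11.
Total = 25×10 + 24×11 = 514.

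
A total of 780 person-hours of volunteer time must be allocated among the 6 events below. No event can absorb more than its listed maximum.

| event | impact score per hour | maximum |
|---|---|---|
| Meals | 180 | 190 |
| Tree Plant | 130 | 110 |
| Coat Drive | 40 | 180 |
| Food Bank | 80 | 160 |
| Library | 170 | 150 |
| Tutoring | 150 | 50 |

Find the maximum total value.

Order the events by impact score per hour: Meals 180 > Library 170 > Tutoring 150 > Tree Plant 130 > Food Bank 80 > Coat Drive 40.
Meals takes 190 to reach its cap of 190 ; 590 left.
Give Library 150 to hit its cap of 150 ; 440 left.
Give Tutoring 50 to hit its cap of 50 ; 390 left.
Give Tree Plant 110 to hit its cap of 110 ; 280 left.
Give Food Bank 160 to hit its cap of 160 ; 120 left.
Coat Drive: +120 (room for 180) → 120. Pool exhausted.
Total = 180×190 + 130×110 + 40×120 + 80×160 + 170×150 + 150×50 = 99100.

99100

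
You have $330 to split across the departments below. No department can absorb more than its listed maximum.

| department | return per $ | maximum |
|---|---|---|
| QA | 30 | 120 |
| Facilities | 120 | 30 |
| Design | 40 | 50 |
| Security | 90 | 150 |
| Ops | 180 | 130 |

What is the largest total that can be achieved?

41300

Order the departments by return per $: Ops 180 > Facilities 120 > Security 90 > Design 40 > QA 30.
Give Ops 130 to hit its cap of 130 — 200 left.
Facilities: +30 to 30 (cap) — 170 left.
Give Security 150 to hit its cap of 150 — 20 left.
Design has room for 50 but only 20 remain, so it gets 20.
Total = 120×30 + 40×20 + 90×150 + 180×130 = 41300.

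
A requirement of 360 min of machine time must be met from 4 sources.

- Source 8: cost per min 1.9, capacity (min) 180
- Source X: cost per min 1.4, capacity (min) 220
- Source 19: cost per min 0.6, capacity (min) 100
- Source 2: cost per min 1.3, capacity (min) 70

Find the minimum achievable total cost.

Fill from the cheapest source first.
Take 100 from Source 19 at 0.6 — need 260 more.
Source 2 at 1.3: take all 70 min — 190 still needed.
Source X (1.4): take the remaining 190 — done.
Source 8: unused.
Cost = 100×0.6 + 70×1.3 + 190×1.4 = 417.

417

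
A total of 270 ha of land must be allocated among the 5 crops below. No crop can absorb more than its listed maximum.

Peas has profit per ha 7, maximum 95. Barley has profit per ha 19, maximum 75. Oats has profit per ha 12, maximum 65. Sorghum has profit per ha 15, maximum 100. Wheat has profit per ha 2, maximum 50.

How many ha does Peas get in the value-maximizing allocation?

30

Rank by profit per ha: Barley 19 > Sorghum 15 > Oats 12 > Peas 7 > Wheat 2.
Barley takes 75 to reach its cap of 75 ; 195 left.
Sorghum: +100 to 100 (cap) ; 95 left.
Give Oats 65 to hit its cap of 65 ; 30 left.
Only 30 left; Peas takes them to reach 30.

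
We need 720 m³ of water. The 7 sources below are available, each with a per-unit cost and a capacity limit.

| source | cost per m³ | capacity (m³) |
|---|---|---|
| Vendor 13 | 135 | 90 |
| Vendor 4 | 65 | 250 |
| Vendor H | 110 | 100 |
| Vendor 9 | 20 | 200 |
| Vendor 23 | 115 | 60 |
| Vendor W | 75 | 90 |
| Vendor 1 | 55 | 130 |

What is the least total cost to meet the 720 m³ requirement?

Fill from the cheapest source first.
Vendor 9 (20): use full 200 — 520 m³ to go.
Vendor 1 at 55: take all 130 m³ — 390 still needed.
Vendor 4 at 65: take all 250 m³ — 140 still needed.
Vendor W at 75: take all 90 m³ — 50 still needed.
Vendor H at 110: take 50 of its 100 — requirement met.
Vendor 23, Vendor 13: unused.
Cost = 200×20 + 130×55 + 250×65 + 90×75 + 50×110 = 39650.

39650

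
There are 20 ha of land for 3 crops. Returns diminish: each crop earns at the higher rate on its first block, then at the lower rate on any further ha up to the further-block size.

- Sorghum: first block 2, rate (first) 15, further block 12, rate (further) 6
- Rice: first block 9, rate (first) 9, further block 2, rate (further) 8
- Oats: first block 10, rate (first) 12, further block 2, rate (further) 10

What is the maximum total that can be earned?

224

Rank every tier by rate: Sorghum/first 15 > Oats/first 12 > Oats/second 10 > Rice/first 9 > Rice/second 8 > Sorghum/second 6.
Sorghum first at 15: fill all 2 → 18 left.
Oats first at 12: fill all 10 → 8 left.
Oats/second (10): +2 → 6 left.
Rice first at 9: only 6 left, fill 6.
Total = 15×2 + 12×10 + 10×2 + 9×6 = 224.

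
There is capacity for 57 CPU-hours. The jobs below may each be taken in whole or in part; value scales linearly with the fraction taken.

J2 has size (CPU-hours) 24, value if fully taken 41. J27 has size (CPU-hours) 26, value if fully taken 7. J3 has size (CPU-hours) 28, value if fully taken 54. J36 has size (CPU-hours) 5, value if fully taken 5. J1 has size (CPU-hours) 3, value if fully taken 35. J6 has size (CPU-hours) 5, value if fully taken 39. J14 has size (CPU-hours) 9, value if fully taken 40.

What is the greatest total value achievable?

Rank by value-to-size ratio: J1 35/3≈11.7, J6 39/5≈7.8, J14 40/9≈4.44, J3 54/28≈1.93, J2 41/24≈1.71, J36 5/5≈1, J27 7/26≈0.269.
All 3 CPU-hours of J1 fit (value 35) → 54 remain.
All 5 CPU-hours of J6 fit (value 39) → 49 remain.
J14: take in full, 9 CPU-hours for value 40 → 40 left.
All 28 CPU-hours of J3 fit (value 54) → 12 remain.
Fill the last 12 CPU-hours with part of J2: 12/24 of it earns 20.5.
Total value = 188.5.

188.5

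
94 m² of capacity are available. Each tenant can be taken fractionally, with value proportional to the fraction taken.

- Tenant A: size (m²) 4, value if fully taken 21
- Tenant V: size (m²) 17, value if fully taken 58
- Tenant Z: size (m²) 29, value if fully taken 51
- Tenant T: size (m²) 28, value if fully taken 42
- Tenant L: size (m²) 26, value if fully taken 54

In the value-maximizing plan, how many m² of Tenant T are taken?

Best value per unit of size first: Tenant A 21/4≈5.25, Tenant V 58/17≈3.41, Tenant L 54/26≈2.08, Tenant Z 51/29≈1.76, Tenant T 42/28≈1.5.
All 4 m² of Tenant A fit (value 21) ; 90 remain.
Take all of Tenant V (17 m², value 58) ; 73 m² left.
Tenant L: take in full, 26 m² for value 54 ; 47 left.
Tenant Z: take in full, 29 m² for value 51 ; 18 left.
Fill the last 18 m² with part of Tenant T: 18/28 of it earns 27.

18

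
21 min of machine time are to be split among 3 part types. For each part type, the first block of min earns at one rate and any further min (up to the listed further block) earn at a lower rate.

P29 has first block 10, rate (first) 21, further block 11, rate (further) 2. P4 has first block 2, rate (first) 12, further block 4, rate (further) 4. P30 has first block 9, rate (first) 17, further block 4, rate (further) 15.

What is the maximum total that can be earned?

Treat each block as its own option and order by rate: P29/T1 21 > P30/T1 17 > P30/T2 15 > P4/T1 12 > P4/T2 4 > P29/T2 2.
Fill P29 T1 block (10 at 21) ; 11 left.
P30/T1 (17): +9 ; 2 left.
2 remain; put them into P30 T2 at 15.
Total = 21×10 + 17×9 + 15×2 = 393.

393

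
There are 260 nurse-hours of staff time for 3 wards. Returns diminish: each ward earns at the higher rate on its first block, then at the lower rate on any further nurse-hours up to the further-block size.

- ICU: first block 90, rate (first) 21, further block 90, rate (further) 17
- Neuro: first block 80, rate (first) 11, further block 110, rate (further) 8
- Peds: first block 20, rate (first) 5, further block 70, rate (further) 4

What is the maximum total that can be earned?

Order all 6 blocks by rate: ICU/tier1 21 > ICU/tier2 17 > Neuro/tier1 11 > Neuro/tier2 8 > Peds/tier1 5 > Peds/tier2 4.
Fill ICU tier1 block (90 at 21) ; 170 left.
Fill ICU tier2 block (90 at 17) ; 80 left.
Neuro/tier1 (11): +80 ; 0 left.
Total = 21×90 + 17×90 + 11×80 = 4300.

4300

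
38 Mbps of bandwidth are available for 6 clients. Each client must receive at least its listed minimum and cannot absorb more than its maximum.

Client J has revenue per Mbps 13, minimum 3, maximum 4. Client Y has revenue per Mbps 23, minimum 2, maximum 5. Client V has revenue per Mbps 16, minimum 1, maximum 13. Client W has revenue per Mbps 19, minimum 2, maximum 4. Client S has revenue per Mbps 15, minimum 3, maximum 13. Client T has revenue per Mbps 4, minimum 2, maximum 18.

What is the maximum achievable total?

Meeting every minimum uses 3+2+1+2+3+2 = 13 Mbps, leaving 25.
Highest revenue per Mbps first: Client Y 23 > Client W 19 > Client V 16 > Client S 15 > Client J 13 > Client T 4.
Client Y: +3 to 5 (cap) ; 22 left.
Client W takes 2 more to reach its cap of 4 ; 20 left.
Client V: +12 to 13 (cap) ; 8 left.
Client S has room for 10 more but only 8 remain, so it gets 11.
Total = 13×3 + 23×5 + 16×13 + 19×4 + 15×11 + 4×2 = 611.

611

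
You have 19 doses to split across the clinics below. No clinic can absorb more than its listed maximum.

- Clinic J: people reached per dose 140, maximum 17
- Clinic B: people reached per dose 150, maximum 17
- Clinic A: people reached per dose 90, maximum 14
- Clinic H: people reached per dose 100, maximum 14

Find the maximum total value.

2830

Highest people reached per dose first: Clinic B 150 > Clinic J 140 > Clinic H 100 > Clinic A 90.
Give Clinic B 17 to hit its cap of 17 — 2 left.
Clinic J: +2 (room for 17) → 2. Pool exhausted.
Total = 140×2 + 150×17 = 2830.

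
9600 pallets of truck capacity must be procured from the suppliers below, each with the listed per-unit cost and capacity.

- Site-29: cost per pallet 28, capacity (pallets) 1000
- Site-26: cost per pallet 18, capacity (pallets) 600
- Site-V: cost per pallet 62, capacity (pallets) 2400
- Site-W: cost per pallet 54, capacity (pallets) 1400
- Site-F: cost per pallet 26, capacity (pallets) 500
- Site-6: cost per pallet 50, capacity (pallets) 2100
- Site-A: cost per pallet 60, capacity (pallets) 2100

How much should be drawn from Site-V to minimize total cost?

Cheapest first:
Site-26 (18): use full 600 ; 9000 pallets to go.
Site-F at 26: take all 500 pallets ; 8500 still needed.
Site-29 (28): use full 1000 ; 7500 pallets to go.
Take 2100 from Site-6 at 50 ; need 5400 more.
Take 1400 from Site-W at 54 ; need 4000 more.
Site-A at 60: take all 2100 pallets ; 1900 still needed.
Take 1900 from Site-V at 62 to finish.

1900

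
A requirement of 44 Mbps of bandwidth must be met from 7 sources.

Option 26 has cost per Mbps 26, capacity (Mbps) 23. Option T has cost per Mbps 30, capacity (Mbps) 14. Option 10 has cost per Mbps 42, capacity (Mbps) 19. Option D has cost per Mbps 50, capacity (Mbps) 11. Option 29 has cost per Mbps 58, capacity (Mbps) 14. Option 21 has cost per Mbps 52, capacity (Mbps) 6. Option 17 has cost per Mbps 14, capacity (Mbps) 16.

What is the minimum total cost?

Use sources in increasing cost order.
Option 17 (14): use full 16 — 28 Mbps to go.
Option 26 (26): use full 23 — 5 Mbps to go.
Option T at 30: take 5 of its 14 — requirement met.
Option 10, Option D, Option 21, Option 29: unused.
Cost = 16×14 + 23×26 + 5×30 = 972.

972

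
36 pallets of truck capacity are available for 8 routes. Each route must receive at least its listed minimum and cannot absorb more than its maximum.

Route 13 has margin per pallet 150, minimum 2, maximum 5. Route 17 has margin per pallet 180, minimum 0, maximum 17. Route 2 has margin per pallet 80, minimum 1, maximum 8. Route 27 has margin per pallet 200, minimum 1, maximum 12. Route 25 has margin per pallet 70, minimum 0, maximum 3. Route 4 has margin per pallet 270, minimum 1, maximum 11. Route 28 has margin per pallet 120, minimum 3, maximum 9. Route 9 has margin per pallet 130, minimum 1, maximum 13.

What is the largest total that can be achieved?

Meeting every minimum uses 2+0+1+1+0+1+3+1 = 9 pallets, leaving 27.
Rank by margin per pallet: Route 4 270 > Route 27 200 > Route 17 180 > Route 13 150 > Route 9 130 > Route 28 120 > Route 2 80 > Route 25 70.
Give Route 4 10 more to hit its cap of 11 ; 17 left.
Route 27: +11 to 12 (cap) ; 6 left.
Route 17 has room for 17 more but only 6 remain, so it gets 6.
Total = 150×2 + 180×6 + 80×1 + 200×12 + 270×11 + 120×3 + 130×1 = 7320.

7320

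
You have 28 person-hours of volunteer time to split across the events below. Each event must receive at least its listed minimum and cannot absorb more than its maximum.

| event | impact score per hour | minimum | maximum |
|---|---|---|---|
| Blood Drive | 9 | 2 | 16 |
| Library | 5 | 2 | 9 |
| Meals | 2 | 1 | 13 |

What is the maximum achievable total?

195

Meeting every minimum uses 2+2+1 = 5 person-hours, leaving 23.
Order the events by impact score per hour: Blood Drive 9 > Library 5 > Meals 2.
Blood Drive: +14 to 16 (cap) ; 9 left.
Library takes 7 more to reach its cap of 9 ; 2 left.
Meals has room for 12 more but only 2 remain, so it gets 3.
Total = 9×16 + 5×9 + 2×3 = 195.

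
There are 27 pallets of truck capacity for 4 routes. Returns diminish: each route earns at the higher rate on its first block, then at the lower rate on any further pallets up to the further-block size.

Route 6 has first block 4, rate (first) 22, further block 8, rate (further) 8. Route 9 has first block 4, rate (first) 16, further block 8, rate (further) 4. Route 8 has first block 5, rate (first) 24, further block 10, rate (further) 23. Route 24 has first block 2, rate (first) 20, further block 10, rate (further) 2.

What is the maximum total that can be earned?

Treat each block as its own option and order by rate: Route 8/T1 24 > Route 8/T2 23 > Route 6/T1 22 > Route 24/T1 20 > Route 9/T1 16 > Route 6/T2 8 > Route 9/T2 4 > Route 24/T2 2.
Fill Route 8 T1 block (5 at 24) → 22 left.
Route 8 T2 at 23: fill all 10 → 12 left.
Fill Route 6 T1 block (4 at 22) → 8 left.
Route 24/T1 (20): +2 → 6 left.
Route 9 T1 at 16: fill all 4 → 2 left.
Route 6/T2: +2 of 8 at 8; pool empty.
Total = 24×5 + 23×10 + 22×4 + 20×2 + 16×4 + 8×2 = 558.

558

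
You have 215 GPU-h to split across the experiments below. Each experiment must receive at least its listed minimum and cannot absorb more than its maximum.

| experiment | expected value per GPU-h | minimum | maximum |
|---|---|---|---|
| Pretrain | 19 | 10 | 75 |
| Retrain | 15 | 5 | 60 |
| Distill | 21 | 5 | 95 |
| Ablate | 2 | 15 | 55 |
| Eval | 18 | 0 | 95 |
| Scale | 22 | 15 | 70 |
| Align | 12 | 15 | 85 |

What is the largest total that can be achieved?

Meeting every minimum uses 10+5+5+15+0+15+15 = 65 GPU-h, leaving 150.
Highest expected value per GPU-h first: Scale 22 > Distill 21 > Pretrain 19 > Eval 18 > Retrain 15 > Align 12 > Ablate 2.
Scale: +55 to 70 (cap) — 95 left.
Give Distill 90 more to hit its cap of 95 — 5 left.
Only 5 left; Pretrain takes them to reach 15.
Total = 19×15 + 15×5 + 21×95 + 2×15 + 22×70 + 12×15 = 4105.

4105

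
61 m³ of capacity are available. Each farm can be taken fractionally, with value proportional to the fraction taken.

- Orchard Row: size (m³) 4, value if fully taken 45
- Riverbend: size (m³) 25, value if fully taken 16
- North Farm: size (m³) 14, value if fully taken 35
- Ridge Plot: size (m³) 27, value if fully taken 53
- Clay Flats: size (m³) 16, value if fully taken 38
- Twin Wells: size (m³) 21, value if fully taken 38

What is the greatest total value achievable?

Best value per unit of size first: Orchard Row 45/4≈11.2, North Farm 35/14≈2.5, Clay Flats 38/16≈2.38, Ridge Plot 53/27≈1.96, Twin Wells 38/21≈1.81, Riverbend 16/25≈0.64.
Take all of Orchard Row (4 m³, value 45) — 57 m³ left.
North Farm: take in full, 14 m³ for value 35 — 43 left.
Clay Flats: take in full, 16 m³ for value 38 — 27 left.
Ridge Plot: take in full, 27 m³ for value 53 — 0 left.
Total value = 171.

171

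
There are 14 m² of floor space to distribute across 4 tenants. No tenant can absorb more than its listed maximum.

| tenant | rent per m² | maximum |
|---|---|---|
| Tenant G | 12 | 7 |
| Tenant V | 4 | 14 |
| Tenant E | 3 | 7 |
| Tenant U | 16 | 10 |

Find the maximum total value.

208

Rank by rent per m²: Tenant U 16 > Tenant G 12 > Tenant V 4 > Tenant E 3.
Tenant U: +10 to 10 (cap) ; 4 left.
Tenant G: +4 (room for 7) → 4. Pool exhausted.
Total = 12×4 + 16×10 = 208.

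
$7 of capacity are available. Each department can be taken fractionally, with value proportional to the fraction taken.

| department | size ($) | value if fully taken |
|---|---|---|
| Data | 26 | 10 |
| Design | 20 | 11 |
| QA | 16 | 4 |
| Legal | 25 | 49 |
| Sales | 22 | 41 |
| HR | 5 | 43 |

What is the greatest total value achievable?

Rank by value-to-size ratio: HR 43/5≈8.6, Legal 49/25≈1.96, Sales 41/22≈1.86, Design 11/20≈0.55, Data 10/26≈0.385, QA 4/16≈0.25.
All 5 $ of HR fit (value 43) → 2 remain.
Only 2 $ remain; take 2/25 of Legal for value 49×2/25 = 3.92.
Total value = 46.92.

46.92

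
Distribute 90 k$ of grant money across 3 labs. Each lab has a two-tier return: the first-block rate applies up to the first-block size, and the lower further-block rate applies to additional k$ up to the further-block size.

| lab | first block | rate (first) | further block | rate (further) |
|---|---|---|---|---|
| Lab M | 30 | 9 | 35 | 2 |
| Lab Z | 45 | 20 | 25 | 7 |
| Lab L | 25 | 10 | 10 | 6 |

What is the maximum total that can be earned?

Order all 6 blocks by rate: Lab Z/first 20 > Lab L/first 10 > Lab M/first 9 > Lab Z/second 7 > Lab L/second 6 > Lab M/second 2.
Lab Z/first (20): +45 ; 45 left.
Lab L/first (10): +25 ; 20 left.
Lab M first at 9: only 20 left, fill 20.
Total = 20×45 + 10×25 + 9×20 = 1330.

1330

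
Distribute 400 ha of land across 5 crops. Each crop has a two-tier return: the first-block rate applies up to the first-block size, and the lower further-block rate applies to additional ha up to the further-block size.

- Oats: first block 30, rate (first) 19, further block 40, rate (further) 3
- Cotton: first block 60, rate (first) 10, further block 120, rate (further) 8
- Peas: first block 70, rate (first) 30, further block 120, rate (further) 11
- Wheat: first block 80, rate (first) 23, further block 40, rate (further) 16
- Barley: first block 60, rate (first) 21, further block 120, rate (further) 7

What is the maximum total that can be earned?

Order all 10 blocks by rate: Peas/T1 30 > Wheat/T1 23 > Barley/T1 21 > Oats/T1 19 > Wheat/T2 16 > Peas/T2 11 > Cotton/T1 10 > Cotton/T2 8 > Barley/T2 7 > Oats/T2 3.
Fill Peas T1 block (70 at 30) — 330 left.
Wheat/T1 (23): +80 — 250 left.
Barley/T1 (21): +60 — 190 left.
Oats T1 at 19: fill all 30 — 160 left.
Wheat/T2 (16): +40 — 120 left.
Peas/T2 (11): +120 — 0 left.
Total = 30×70 + 23×80 + 21×60 + 19×30 + 16×40 + 11×120 = 7730.

7730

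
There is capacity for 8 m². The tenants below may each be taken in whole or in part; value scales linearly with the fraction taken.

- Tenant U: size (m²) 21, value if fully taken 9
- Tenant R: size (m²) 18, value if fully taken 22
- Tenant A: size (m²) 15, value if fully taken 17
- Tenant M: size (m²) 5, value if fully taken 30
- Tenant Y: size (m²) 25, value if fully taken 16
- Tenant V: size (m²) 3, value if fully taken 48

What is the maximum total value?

78

Rank by value-to-size ratio: Tenant V 48/3≈16, Tenant M 30/5≈6, Tenant R 22/18≈1.22, Tenant A 17/15≈1.13, Tenant Y 16/25≈0.64, Tenant U 9/21≈0.429.
Tenant V: take in full, 3 m² for value 48 — 5 left.
Tenant M: take in full, 5 m² for value 30 — 0 left.
Total value = 78.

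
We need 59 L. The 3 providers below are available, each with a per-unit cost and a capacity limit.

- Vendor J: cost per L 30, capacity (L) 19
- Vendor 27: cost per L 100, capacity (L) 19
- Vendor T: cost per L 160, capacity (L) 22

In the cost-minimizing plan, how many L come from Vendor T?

Cheapest first:
Vendor J at 30: take all 19 L ; 40 still needed.
Take 19 from Vendor 27 at 100 ; need 21 more.
Vendor T at 160: take 21 of its 22 ; requirement met.

21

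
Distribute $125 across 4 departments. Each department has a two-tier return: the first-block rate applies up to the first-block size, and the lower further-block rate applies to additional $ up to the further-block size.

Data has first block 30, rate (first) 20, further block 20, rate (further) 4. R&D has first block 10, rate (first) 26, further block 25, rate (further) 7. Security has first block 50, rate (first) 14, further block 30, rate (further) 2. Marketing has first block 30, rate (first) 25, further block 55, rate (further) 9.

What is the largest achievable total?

2355

Rank every tier by rate: R&D/T1 26 > Marketing/T1 25 > Data/T1 20 > Security/T1 14 > Marketing/T2 9 > R&D/T2 7 > Data/T2 4 > Security/T2 2.
R&D/T1 (26): +10 — 115 left.
Marketing/T1 (25): +30 — 85 left.
Data T1 at 20: fill all 30 — 55 left.
Security T1 at 14: fill all 50 — 5 left.
Marketing T2 at 9: only 5 left, fill 5.
Total = 26×10 + 25×30 + 20×30 + 14×50 + 9×5 = 2355.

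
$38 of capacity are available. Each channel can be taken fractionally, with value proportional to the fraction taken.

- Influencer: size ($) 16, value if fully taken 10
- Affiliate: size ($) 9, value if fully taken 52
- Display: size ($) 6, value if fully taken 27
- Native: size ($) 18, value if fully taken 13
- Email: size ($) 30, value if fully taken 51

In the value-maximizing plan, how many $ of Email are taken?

Sort by value density: Affiliate 52/9≈5.78, Display 27/6≈4.5, Email 51/30≈1.7, Native 13/18≈0.722, Influencer 10/16≈0.625.
Affiliate: take in full, 9 $ for value 52 ; 29 left.
Display: take in full, 6 $ for value 27 ; 23 left.
Fill the last 23 $ with part of Email: 23/30 of it earns 39.1.

23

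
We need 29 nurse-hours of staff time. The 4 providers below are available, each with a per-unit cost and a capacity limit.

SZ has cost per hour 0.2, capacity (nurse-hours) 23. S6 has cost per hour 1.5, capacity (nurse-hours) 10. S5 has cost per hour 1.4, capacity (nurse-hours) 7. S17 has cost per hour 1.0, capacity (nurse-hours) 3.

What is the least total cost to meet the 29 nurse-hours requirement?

11.8

Use providers in increasing cost order.
Take 23 from SZ at 0.2 → need 6 more.
S17 (1.0): use full 3 → 3 nurse-hours to go.
S5 (1.4): take the remaining 3 → done.
S6: unused.
Cost = 23×0.2 + 3×1.0 + 3×1.4 = 11.8.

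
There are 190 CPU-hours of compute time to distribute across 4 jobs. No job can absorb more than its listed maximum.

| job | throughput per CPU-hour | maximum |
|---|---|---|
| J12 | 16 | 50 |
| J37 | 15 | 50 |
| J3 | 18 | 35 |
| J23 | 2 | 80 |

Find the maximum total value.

2290

Highest throughput per CPU-hour first: J3 18 > J12 16 > J37 15 > J23 2.
J3 takes 35 to reach its cap of 35 → 155 left.
Give J12 50 to hit its cap of 50 → 105 left.
Give J37 50 to hit its cap of 50 → 55 left.
J23 has room for 80 but only 55 remain, so it gets 55.
Total = 16×50 + 15×50 + 18×35 + 2×55 = 2290.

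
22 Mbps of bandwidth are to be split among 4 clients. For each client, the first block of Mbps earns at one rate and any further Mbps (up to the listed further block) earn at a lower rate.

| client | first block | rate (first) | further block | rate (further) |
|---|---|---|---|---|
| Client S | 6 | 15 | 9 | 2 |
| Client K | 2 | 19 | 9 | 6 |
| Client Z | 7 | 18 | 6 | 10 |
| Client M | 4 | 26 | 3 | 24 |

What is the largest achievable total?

Treat each block as its own option and order by rate: Client M/first 26 > Client M/second 24 > Client K/first 19 > Client Z/first 18 > Client S/first 15 > Client Z/second 10 > Client K/second 6 > Client S/second 2.
Fill Client M first block (4 at 26) ; 18 left.
Fill Client M second block (3 at 24) ; 15 left.
Client K/first (19): +2 ; 13 left.
Fill Client Z first block (7 at 18) ; 6 left.
Client S first at 15: fill all 6 ; 0 left.
Total = 26×4 + 24×3 + 19×2 + 18×7 + 15×6 = 430.

430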